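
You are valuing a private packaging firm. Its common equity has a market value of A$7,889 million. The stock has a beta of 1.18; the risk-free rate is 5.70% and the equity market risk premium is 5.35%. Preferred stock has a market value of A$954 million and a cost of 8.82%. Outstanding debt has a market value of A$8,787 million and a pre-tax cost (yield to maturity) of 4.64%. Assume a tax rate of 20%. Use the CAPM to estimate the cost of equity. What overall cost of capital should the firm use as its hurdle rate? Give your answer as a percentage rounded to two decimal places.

Cost of equity via CAPM: Re = 5.7% + 1.18 × 5.35% = 12.0130%.
Total capital V = 7889 + 954 + 8787 = 17630.
Equity: weight = 7889/17630 = 0.4475; cost = 12.013%.
Preferred: weight = 954/17630 = 0.0541; cost = 8.82%.
Debt: weight = 8787/17630 = 0.4984; after-tax cost = 4.64% × (1 − 20%) = 3.7120%.
WACC = 0.4475 × 12.0130% + 0.0541 × 8.8200% + 0.4984 × 3.7120% = 7.7029%.

7.70%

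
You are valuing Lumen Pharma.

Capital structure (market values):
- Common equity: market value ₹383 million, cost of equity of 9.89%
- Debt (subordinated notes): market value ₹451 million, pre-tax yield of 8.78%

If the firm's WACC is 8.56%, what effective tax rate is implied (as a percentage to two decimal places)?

15.37%

Total capital V = 383 + 451 = 834.
Equity weight = 383/834 = 0.4592.
Subordinated notes weight = 451/834 = 0.5408.
Equity contribution = 0.4592 × 9.89% = 4.5418%.
Debt contribution must be 8.56% − 4.5418% = 4.0182%.
0.5408 × 8.78% × (1 − T) = 4.0182%  ⇒  (1 − T) = 0.8463.
T = 15.3698%.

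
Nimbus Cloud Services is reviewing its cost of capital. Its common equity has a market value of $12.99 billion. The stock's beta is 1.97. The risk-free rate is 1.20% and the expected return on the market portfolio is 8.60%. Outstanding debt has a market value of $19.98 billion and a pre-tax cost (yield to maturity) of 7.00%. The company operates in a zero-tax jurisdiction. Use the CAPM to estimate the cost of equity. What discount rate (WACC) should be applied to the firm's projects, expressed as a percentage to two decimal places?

10.46%

Market risk premium = 8.6% − 1.2% = 7.4%.
Cost of equity via CAPM: Re = 1.2% + 1.97 × 7.4% = 15.7780%.
Total capital V = 12.99 + 19.98 = 32.97.
Equity: weight = 12.99/32.97 = 0.3940; cost = 15.778%.
Debt: weight = 19.98/32.97 = 0.6060; after-tax cost = 7% × (1 − 0%) = 7.0000%.
WACC = 0.3940 × 15.7780% + 0.6060 × 7.0000% = 10.4585%.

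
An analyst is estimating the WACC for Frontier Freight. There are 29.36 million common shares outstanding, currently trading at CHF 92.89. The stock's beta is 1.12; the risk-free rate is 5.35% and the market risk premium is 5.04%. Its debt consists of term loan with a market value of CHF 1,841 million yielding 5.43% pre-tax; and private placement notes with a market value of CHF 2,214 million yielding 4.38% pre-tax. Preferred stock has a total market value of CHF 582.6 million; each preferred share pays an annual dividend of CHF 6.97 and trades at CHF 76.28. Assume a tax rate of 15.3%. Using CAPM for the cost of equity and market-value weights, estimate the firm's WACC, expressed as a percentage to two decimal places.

7.06%

Cost of equity via CAPM: Re = 5.35% + 1.12 × 5.04% = 10.9948%.
Cost of preferred: Rp = 6.97 / 76.28 = 9.1374%.
Market value of equity E = 92.89 × 29.36m = 2727.2504m.
Total capital V = 2727.2504 + 582.6 + 1841 + 2214 = 7364.8504.
Equity: weight = 2727.2504/7364.8504 = 0.3703; cost = 10.9948%.
Preferred: weight = 582.6/7364.8504 = 0.0791; cost = 9.1374%.
Term loan: weight = 1841/7364.8504 = 0.2500; after-tax cost = 5.43% × (1 − 15.3%) = 4.5992%.
Private placement notes: weight = 2214/7364.8504 = 0.3006; after-tax cost = 4.38% × (1 − 15.3%) = 3.7099%.
WACC = 0.3703 × 10.9948% + 0.0791 × 9.1374% + 0.2500 × 4.5992% + 0.3006 × 3.7099% = 7.0592%.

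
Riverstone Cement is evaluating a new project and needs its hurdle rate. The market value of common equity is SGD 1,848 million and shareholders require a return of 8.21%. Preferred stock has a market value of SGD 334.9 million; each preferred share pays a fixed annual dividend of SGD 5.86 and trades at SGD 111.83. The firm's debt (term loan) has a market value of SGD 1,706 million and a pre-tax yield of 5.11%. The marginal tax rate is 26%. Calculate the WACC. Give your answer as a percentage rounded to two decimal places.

Cost of preferred: Rp = 5.86 / 111.83 = 5.2401%.
Total capital V = 1848 + 334.9 + 1706 = 3888.9.
Equity: weight = 1848/3888.9 = 0.4752; cost = 8.21%.
Preferred: weight = 334.9/3888.9 = 0.0861; cost = 5.2401%.
Term loan: weight = 1706/3888.9 = 0.4387; after-tax cost = 5.11% × (1 − 26%) = 3.7814%.
WACC = 0.4752 × 8.2100% + 0.0861 × 5.2401% + 0.4387 × 3.7814% = 6.0115%.

6.01%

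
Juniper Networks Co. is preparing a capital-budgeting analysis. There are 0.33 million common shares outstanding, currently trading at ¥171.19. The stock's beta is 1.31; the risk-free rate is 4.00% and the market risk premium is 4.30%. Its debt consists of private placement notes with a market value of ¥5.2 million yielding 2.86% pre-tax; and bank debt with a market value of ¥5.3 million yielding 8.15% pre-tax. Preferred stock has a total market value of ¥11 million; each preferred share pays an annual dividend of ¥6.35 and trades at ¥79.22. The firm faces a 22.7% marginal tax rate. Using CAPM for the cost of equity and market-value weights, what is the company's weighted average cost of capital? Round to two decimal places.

8.68%

Cost of equity via CAPM: Re = 4.0% + 1.31 × 4.3% = 9.6330%.
Cost of preferred: Rp = 6.35 / 79.22 = 8.0157%.
Market value of equity E = 171.19 × 0.33m = 56.4927m.
Total capital V = 56.4927 + 11 + 5.2 + 5.3 = 77.9927.
Equity: weight = 56.4927/77.9927 = 0.7243; cost = 9.633%.
Preferred: weight = 11/77.9927 = 0.1410; cost = 8.0157%.
Private placement notes: weight = 5.2/77.9927 = 0.0667; after-tax cost = 2.86% × (1 − 22.7%) = 2.2108%.
Bank debt: weight = 5.3/77.9927 = 0.0680; after-tax cost = 8.15% × (1 − 22.7%) = 6.3000%.
WACC = 0.7243 × 9.6330% + 0.1410 × 8.0157% + 0.0667 × 2.2108% + 0.0680 × 6.3000% = 8.6835%.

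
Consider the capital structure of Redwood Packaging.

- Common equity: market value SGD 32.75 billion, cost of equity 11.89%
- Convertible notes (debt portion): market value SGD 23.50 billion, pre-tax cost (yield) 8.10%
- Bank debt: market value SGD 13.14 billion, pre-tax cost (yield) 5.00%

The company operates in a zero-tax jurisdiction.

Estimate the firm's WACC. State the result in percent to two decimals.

9.30%

Total capital V = 32.75 + 23.5 + 13.14 = 69.39.
Equity: weight = 32.75/69.39 = 0.4720; cost = 11.89%.
Convertible notes (debt portion): weight = 23.5/69.39 = 0.3387; after-tax cost = 8.1% × (1 − 0%) = 8.1000%.
Bank debt: weight = 13.14/69.39 = 0.1894; after-tax cost = 5% × (1 − 0%) = 5.0000%.
WACC = 0.4720 × 11.8900% + 0.3387 × 8.1000% + 0.1894 × 5.0000% = 9.3017%.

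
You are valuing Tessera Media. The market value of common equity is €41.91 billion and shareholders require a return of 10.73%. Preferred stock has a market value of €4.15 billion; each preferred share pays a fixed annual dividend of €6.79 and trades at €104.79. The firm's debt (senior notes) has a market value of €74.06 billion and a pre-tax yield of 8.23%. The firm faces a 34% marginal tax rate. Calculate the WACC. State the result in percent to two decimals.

7.32%

Cost of preferred: Rp = 6.79 / 104.79 = 6.4796%.
Total capital V = 41.91 + 4.15 + 74.06 = 120.12.
Equity: weight = 41.91/120.12 = 0.3489; cost = 10.73%.
Preferred: weight = 4.15/120.12 = 0.0345; cost = 6.4796%.
Senior notes: weight = 74.06/120.12 = 0.6166; after-tax cost = 8.23% × (1 − 34%) = 5.4318%.
WACC = 0.3489 × 10.7300% + 0.0345 × 6.4796% + 0.6166 × 5.4318% = 7.3165%.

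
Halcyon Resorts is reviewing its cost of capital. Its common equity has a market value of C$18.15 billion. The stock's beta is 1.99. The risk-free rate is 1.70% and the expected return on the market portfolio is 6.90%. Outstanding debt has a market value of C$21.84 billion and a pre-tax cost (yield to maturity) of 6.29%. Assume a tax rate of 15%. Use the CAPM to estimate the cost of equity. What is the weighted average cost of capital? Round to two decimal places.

Market risk premium = 6.9% − 1.7% = 5.2%.
Cost of equity via CAPM: Re = 1.7% + 1.99 × 5.2% = 12.0480%.
Total capital V = 18.15 + 21.84 = 39.99.
Equity: weight = 18.15/39.99 = 0.4539; cost = 12.048%.
Debt: weight = 21.84/39.99 = 0.5461; after-tax cost = 6.29% × (1 − 15%) = 5.3465%.
WACC = 0.4539 × 12.0480% + 0.5461 × 5.3465% = 8.3881%.

8.39%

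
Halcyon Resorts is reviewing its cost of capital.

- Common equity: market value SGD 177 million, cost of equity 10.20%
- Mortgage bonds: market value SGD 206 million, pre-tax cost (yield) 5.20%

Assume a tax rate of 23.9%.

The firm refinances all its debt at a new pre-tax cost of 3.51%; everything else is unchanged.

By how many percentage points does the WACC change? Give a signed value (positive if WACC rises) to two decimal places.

-0.69 pp

Current WACC:
Total capital V = 177 + 206 = 383.
Equity: weight = 177/383 = 0.4621; cost = 10.2%.
Mortgage bonds: weight = 206/383 = 0.5379; after-tax cost = 5.2% × (1 − 23.9%) = 3.9572%.
WACC = 0.4621 × 10.2000% + 0.5379 × 3.9572% = 6.8423%.
After the change:
Total capital V = 177 + 206 = 383.
Equity: weight = 177/383 = 0.4621; cost = 10.2%.
Mortgage bonds: weight = 206/383 = 0.5379; after-tax cost = 3.51% × (1 − 23.9%) = 2.6711%.
WACC = 0.4621 × 10.2000% + 0.5379 × 2.6711% = 6.1505%.
Change in WACC = 6.1505% − 6.8423% = -0.6917 pp.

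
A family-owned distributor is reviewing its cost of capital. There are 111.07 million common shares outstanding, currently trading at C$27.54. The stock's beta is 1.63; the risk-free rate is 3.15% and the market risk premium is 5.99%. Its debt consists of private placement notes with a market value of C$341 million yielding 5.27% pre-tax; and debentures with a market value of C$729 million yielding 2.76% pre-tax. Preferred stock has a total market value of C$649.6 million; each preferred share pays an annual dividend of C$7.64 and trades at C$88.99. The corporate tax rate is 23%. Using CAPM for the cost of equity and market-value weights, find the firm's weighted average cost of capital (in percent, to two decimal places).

10.05%

Cost of equity via CAPM: Re = 3.15% + 1.63 × 5.99% = 12.9137%.
Cost of preferred: Rp = 7.64 / 88.99 = 8.5852%.
Market value of equity E = 27.54 × 111.07m = 3058.8678m.
Total capital V = 3058.8678 + 649.6 + 341 + 729 = 4778.4678.
Equity: weight = 3058.8678/4778.4678 = 0.6401; cost = 12.9137%.
Preferred: weight = 649.6/4778.4678 = 0.1359; cost = 8.5852%.
Private placement notes: weight = 341/4778.4678 = 0.0714; after-tax cost = 5.27% × (1 − 23%) = 4.0579%.
Debentures: weight = 729/4778.4678 = 0.1526; after-tax cost = 2.76% × (1 − 23%) = 2.1252%.
WACC = 0.6401 × 12.9137% + 0.1359 × 8.5852% + 0.0714 × 4.0579% + 0.1526 × 2.1252% = 10.0474%.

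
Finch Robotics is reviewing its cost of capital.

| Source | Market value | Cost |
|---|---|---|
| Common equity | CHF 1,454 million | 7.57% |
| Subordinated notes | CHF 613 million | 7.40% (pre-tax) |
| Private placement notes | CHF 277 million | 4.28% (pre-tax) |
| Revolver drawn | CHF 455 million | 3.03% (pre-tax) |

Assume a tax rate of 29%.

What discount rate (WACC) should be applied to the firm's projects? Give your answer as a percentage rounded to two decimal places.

Total capital V = 1454 + 613 + 277 + 455 = 2799.
Equity: weight = 1454/2799 = 0.5195; cost = 7.57%.
Subordinated notes: weight = 613/2799 = 0.2190; after-tax cost = 7.4% × (1 − 29%) = 5.2540%.
Private placement notes: weight = 277/2799 = 0.0990; after-tax cost = 4.28% × (1 − 29%) = 3.0388%.
Revolver drawn: weight = 455/2799 = 0.1626; after-tax cost = 3.03% × (1 − 29%) = 2.1513%.
WACC = 0.5195 × 7.5700% + 0.2190 × 5.2540% + 0.0990 × 3.0388% + 0.1626 × 2.1513% = 5.7335%.

5.73%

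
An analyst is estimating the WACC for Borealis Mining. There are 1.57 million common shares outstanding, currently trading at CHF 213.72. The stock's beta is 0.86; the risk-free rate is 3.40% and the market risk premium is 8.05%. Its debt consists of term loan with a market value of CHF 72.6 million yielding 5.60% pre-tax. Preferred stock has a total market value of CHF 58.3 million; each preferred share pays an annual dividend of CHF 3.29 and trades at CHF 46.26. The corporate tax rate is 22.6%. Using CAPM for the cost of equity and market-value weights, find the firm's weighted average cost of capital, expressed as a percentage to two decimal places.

8.99%

Cost of equity via CAPM: Re = 3.4% + 0.86 × 8.05% = 10.3230%.
Cost of preferred: Rp = 3.29 / 46.26 = 7.1120%.
Market value of equity E = 213.72 × 1.57m = 335.5404m.
Total capital V = 335.5404 + 58.3 + 72.6 = 466.4404.
Equity: weight = 335.5404/466.4404 = 0.7194; cost = 10.323%.
Preferred: weight = 58.3/466.4404 = 0.1250; cost = 7.112%.
Term loan: weight = 72.6/466.4404 = 0.1556; after-tax cost = 5.6% × (1 − 22.6%) = 4.3344%.
WACC = 0.7194 × 10.3230% + 0.1250 × 7.1120% + 0.1556 × 4.3344% = 8.9896%.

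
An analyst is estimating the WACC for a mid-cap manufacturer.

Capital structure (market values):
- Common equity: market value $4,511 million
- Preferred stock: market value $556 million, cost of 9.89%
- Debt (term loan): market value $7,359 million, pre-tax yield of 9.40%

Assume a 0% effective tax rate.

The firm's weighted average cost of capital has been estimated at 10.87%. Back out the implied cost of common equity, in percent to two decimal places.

Total capital V = 4511 + 556 + 7359 = 12426.
Equity weight = 4511/12426 = 0.3630.
Preferred weight = 556/12426 = 0.0447.
Term loan weight = 7359/12426 = 0.5922.
Debt contribution = 0.5922 × 9.4% × (1 − 0%) = 5.5669%.
Preferred contribution = 0.0447 × 9.89% = 0.4425%.
Required equity contribution = 10.87% − 6.0095% = 4.8605%.
Re = 4.8605% / 0.3630 = 13.3889%.

13.39%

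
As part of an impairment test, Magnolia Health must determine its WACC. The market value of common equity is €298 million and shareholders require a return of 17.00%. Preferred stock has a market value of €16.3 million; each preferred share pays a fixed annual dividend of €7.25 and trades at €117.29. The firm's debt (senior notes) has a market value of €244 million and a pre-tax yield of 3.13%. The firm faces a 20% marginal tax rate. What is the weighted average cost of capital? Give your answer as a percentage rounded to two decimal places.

Cost of preferred: Rp = 7.25 / 117.29 = 6.1813%.
Total capital V = 298 + 16.3 + 244 = 558.3.
Equity: weight = 298/558.3 = 0.5338; cost = 17%.
Preferred: weight = 16.3/558.3 = 0.0292; cost = 6.1813%.
Senior notes: weight = 244/558.3 = 0.4370; after-tax cost = 3.13% × (1 − 20%) = 2.5040%.
WACC = 0.5338 × 17.0000% + 0.0292 × 6.1813% + 0.4370 × 2.5040% = 10.3488%.

10.35%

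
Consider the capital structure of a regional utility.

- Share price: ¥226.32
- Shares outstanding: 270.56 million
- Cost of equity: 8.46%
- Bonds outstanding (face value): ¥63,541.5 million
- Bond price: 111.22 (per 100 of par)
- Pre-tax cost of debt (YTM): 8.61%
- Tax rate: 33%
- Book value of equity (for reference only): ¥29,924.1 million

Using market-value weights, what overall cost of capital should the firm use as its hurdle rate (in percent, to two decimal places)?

Market value of equity E = 226.32 × 270.56m = 61233.1392m. Market value of debt D = 63541.5m × 111.22/100 = 70670.8563m.
Total capital V = 61233.1392 + 70670.8563 = 131903.9955.
Equity: weight = 61233.1392/131903.9955 = 0.4642; cost = 8.46%.
Bonds outstanding: weight = 70670.8563/131903.9955 = 0.5358; after-tax cost = 8.61% × (1 − 33%) = 5.7687%.
WACC = 0.4642 × 8.4600% + 0.5358 × 5.7687% = 7.0181%.

7.02%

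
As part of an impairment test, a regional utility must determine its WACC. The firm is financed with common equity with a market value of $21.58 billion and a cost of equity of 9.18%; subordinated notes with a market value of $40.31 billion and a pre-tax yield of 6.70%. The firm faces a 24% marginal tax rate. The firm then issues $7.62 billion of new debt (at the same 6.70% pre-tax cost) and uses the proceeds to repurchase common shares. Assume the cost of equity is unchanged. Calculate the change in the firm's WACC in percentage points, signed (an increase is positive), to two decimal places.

Current WACC:
Total capital V = 21.58 + 40.31 = 61.89.
Equity: weight = 21.58/61.89 = 0.3487; cost = 9.18%.
Subordinated notes: weight = 40.31/61.89 = 0.6513; after-tax cost = 6.7% × (1 − 24%) = 5.0920%.
WACC = 0.3487 × 9.1800% + 0.6513 × 5.0920% = 6.5174%.
After the change:
Total capital V = 13.96 + 47.93 = 61.89.
Equity: weight = 13.96/61.89 = 0.2256; cost = 9.18%.
Subordinated notes: weight = 47.93/61.89 = 0.7744; after-tax cost = 6.7% × (1 − 24%) = 5.0920%.
WACC = 0.2256 × 9.1800% + 0.7744 × 5.0920% = 6.0141%.
Change in WACC = 6.0141% − 6.5174% = -0.5033 pp.

-0.50 pp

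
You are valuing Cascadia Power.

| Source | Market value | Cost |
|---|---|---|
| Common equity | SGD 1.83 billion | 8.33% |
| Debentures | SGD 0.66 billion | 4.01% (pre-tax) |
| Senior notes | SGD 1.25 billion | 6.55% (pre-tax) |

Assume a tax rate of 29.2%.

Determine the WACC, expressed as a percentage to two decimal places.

6.13%

Total capital V = 1.83 + 0.66 + 1.25 = 3.74.
Equity: weight = 1.83/3.74 = 0.4893; cost = 8.33%.
Debentures: weight = 0.66/3.74 = 0.1765; after-tax cost = 4.01% × (1 − 29.2%) = 2.8391%.
Senior notes: weight = 1.25/3.74 = 0.3342; after-tax cost = 6.55% × (1 − 29.2%) = 4.6374%.
WACC = 0.4893 × 8.3300% + 0.1765 × 2.8391% + 0.3342 × 4.6374% = 6.1269%.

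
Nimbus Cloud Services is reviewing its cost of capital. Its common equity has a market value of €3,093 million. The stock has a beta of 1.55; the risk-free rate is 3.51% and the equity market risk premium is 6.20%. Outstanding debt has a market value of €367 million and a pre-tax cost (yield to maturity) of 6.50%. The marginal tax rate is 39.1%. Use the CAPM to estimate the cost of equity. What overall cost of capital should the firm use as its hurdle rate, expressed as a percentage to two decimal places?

Cost of equity via CAPM: Re = 3.51% + 1.55 × 6.2% = 13.1200%.
Total capital V = 3093 + 367 = 3460.
Equity: weight = 3093/3460 = 0.8939; cost = 13.12%.
Debt: weight = 367/3460 = 0.1061; after-tax cost = 6.5% × (1 − 39.1%) = 3.9585%.
WACC = 0.8939 × 13.1200% + 0.1061 × 3.9585% = 12.1482%.

12.15%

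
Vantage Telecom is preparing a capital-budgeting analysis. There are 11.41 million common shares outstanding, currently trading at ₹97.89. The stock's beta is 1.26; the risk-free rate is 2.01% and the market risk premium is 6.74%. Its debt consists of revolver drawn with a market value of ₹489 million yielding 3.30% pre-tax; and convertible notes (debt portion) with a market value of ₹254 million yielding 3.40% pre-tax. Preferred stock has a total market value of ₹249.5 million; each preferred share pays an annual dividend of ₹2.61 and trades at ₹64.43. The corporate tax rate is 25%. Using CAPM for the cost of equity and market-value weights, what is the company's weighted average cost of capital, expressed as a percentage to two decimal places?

6.92%

Cost of equity via CAPM: Re = 2.01% + 1.26 × 6.74% = 10.5024%.
Cost of preferred: Rp = 2.61 / 64.43 = 4.0509%.
Market value of equity E = 97.89 × 11.41m = 1116.9249m.
Total capital V = 1116.9249 + 249.5 + 489 + 254 = 2109.4249.
Equity: weight = 1116.9249/2109.4249 = 0.5295; cost = 10.5024%.
Preferred: weight = 249.5/2109.4249 = 0.1183; cost = 4.0509%.
Revolver drawn: weight = 489/2109.4249 = 0.2318; after-tax cost = 3.3% × (1 − 25%) = 2.4750%.
Convertible notes (debt portion): weight = 254/2109.4249 = 0.1204; after-tax cost = 3.4% × (1 − 25%) = 2.5500%.
WACC = 0.5295 × 10.5024% + 0.1183 × 4.0509% + 0.2318 × 2.4750% + 0.1204 × 2.5500% = 6.9209%.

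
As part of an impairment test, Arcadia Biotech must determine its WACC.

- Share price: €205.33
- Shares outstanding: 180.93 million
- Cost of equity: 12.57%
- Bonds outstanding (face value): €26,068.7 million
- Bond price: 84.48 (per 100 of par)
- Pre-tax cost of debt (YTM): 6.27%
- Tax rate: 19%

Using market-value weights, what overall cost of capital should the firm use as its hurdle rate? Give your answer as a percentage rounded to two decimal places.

Market value of equity E = 205.33 × 180.93m = 37150.3569m. Market value of debt D = 26068.7m × 84.48/100 = 22022.83776m.
Total capital V = 37150.3569 + 22022.83776 = 59173.19466.
Equity: weight = 37150.3569/59173.19466 = 0.6278; cost = 12.57%.
Bonds outstanding: weight = 22022.83776/59173.19466 = 0.3722; after-tax cost = 6.27% × (1 − 19%) = 5.0787%.
WACC = 0.6278 × 12.5700% + 0.3722 × 5.0787% = 9.7819%.

9.78%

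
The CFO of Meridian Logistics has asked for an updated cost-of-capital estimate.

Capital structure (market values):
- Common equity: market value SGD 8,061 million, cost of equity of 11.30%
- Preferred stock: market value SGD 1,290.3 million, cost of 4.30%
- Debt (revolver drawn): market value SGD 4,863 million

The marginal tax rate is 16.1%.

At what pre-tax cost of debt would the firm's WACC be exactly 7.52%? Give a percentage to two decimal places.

2.51%

Total capital V = 8061 + 1290.3 + 4863 = 14214.3.
Equity weight = 8061/14214.3 = 0.5671.
Preferred weight = 1290.3/14214.3 = 0.0908.
Revolver drawn weight = 4863/14214.3 = 0.3421.
Equity contribution = 0.5671 × 11.3% = 6.4083%.
Preferred contribution = 0.0908 × 4.3% = 0.3903%.
Remaining for debt = 7.52% − 6.7986% = 0.7214%.
Rd × (1 − 16.1%) × 0.3421 = 0.7214%  ⇒  Rd = 2.5132%.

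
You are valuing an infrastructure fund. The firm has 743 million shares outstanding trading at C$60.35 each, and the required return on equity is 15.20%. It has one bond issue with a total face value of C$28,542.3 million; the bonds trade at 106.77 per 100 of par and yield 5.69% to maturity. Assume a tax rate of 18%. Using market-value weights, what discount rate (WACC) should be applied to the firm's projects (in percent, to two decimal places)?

Market value of equity E = 60.35 × 743m = 44840.05m. Market value of debt D = 28542.3m × 106.77/100 = 30474.61371m.
Total capital V = 44840.05 + 30474.61371 = 75314.66371.
Equity: weight = 44840.05/75314.66371 = 0.5954; cost = 15.2%.
Bonds outstanding: weight = 30474.61371/75314.66371 = 0.4046; after-tax cost = 5.69% × (1 − 18%) = 4.6658%.
WACC = 0.5954 × 15.2000% + 0.4046 × 4.6658% = 10.9375%.

10.94%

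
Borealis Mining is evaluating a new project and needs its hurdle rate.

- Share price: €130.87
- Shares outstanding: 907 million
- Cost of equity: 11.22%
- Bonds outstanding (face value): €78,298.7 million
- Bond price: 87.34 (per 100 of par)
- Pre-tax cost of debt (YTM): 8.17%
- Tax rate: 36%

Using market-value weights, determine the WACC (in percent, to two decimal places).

9.03%

Market value of equity E = 130.87 × 907m = 118699.09m. Market value of debt D = 78298.7m × 87.34/100 = 68386.08458m.
Total capital V = 118699.09 + 68386.08458 = 187085.17458.
Equity: weight = 118699.09/187085.17458 = 0.6345; cost = 11.22%.
Bonds outstanding: weight = 68386.08458/187085.17458 = 0.3655; after-tax cost = 8.17% × (1 − 36%) = 5.2288%.
WACC = 0.6345 × 11.2200% + 0.3655 × 5.2288% = 9.0300%.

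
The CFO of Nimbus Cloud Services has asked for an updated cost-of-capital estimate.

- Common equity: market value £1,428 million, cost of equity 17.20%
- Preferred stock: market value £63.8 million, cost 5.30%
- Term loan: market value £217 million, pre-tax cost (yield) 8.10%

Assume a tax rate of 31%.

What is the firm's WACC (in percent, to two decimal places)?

15.28%

Total capital V = 1428 + 63.8 + 217 = 1708.8.
Equity: weight = 1428/1708.8 = 0.8357; cost = 17.2%.
Preferred: weight = 63.8/1708.8 = 0.0373; cost = 5.3%.
Term loan: weight = 217/1708.8 = 0.1270; after-tax cost = 8.1% × (1 − 31%) = 5.5890%.
WACC = 0.8357 × 17.2000% + 0.0373 × 5.3000% + 0.1270 × 5.5890% = 15.2812%.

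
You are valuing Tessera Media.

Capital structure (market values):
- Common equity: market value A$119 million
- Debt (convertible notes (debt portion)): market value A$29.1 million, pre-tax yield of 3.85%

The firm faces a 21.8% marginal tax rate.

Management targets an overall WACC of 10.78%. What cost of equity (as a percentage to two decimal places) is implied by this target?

Total capital V = 119 + 29.1 = 148.1.
Equity weight = 119/148.1 = 0.8035.
Convertible notes (debt portion) weight = 29.1/148.1 = 0.1965.
Debt contribution = 0.1965 × 3.85% × (1 − 21.8%) = 0.5916%.
Required equity contribution = 10.78% − 0.5916% = 10.1884%.
Re = 10.1884% / 0.8035 = 12.6799%.

12.68%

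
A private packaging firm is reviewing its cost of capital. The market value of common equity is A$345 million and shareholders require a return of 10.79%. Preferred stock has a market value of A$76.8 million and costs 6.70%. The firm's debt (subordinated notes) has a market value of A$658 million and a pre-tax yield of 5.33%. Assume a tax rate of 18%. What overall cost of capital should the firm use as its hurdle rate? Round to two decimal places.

6.59%

Total capital V = 345 + 76.8 + 658 = 1079.8.
Equity: weight = 345/1079.8 = 0.3195; cost = 10.79%.
Preferred: weight = 76.8/1079.8 = 0.0711; cost = 6.7%.
Subordinated notes: weight = 658/1079.8 = 0.6094; after-tax cost = 5.33% × (1 − 18%) = 4.3706%.
WACC = 0.3195 × 10.7900% + 0.0711 × 6.7000% + 0.6094 × 4.3706% = 6.5873%.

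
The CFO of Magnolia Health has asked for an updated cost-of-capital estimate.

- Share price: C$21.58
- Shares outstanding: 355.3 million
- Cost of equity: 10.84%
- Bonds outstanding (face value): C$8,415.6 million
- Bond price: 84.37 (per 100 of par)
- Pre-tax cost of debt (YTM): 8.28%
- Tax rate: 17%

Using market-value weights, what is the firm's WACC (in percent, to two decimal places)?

8.93%

Market value of equity E = 21.58 × 355.3m = 7667.374m. Market value of debt D = 8415.6m × 84.37/100 = 7100.24172m.
Total capital V = 7667.374 + 7100.24172 = 14767.61572.
Equity: weight = 7667.374/14767.61572 = 0.5192; cost = 10.84%.
Bonds outstanding: weight = 7100.24172/14767.61572 = 0.4808; after-tax cost = 8.28% × (1 − 17%) = 6.8724%.
WACC = 0.5192 × 10.8400% + 0.4808 × 6.8724% = 8.9324%.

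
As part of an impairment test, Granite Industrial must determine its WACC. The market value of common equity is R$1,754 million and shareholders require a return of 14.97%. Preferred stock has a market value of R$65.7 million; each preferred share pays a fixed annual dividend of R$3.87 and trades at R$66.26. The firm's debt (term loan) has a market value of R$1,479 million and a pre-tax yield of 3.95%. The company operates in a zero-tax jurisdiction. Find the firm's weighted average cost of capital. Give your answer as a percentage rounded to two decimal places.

Cost of preferred: Rp = 3.87 / 66.26 = 5.8406%.
Total capital V = 1754 + 65.7 + 1479 = 3298.7.
Equity: weight = 1754/3298.7 = 0.5317; cost = 14.97%.
Preferred: weight = 65.7/3298.7 = 0.0199; cost = 5.8406%.
Term loan: weight = 1479/3298.7 = 0.4484; after-tax cost = 3.95% × (1 − 0%) = 3.9500%.
WACC = 0.5317 × 14.9700% + 0.0199 × 5.8406% + 0.4484 × 3.9500% = 9.8473%.

9.85%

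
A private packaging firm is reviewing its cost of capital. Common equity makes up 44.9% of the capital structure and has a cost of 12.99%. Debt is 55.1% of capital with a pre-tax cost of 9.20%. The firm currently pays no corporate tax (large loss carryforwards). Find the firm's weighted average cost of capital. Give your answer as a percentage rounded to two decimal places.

After-tax cost of debt = 9.2% × (1 − 0%) = 9.2000%.
WACC = 0.449 × 12.9900% + 0.551 × 9.2000% = 10.9017%.

10.90%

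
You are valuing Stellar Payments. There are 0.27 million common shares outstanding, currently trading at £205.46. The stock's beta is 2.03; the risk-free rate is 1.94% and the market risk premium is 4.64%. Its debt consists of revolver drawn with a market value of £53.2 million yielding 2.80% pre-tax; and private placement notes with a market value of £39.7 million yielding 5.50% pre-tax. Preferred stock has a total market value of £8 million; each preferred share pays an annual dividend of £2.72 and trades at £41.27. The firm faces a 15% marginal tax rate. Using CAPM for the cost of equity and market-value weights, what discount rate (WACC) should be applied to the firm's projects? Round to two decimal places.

Cost of equity via CAPM: Re = 1.94% + 2.03 × 4.64% = 11.3592%.
Cost of preferred: Rp = 2.72 / 41.27 = 6.5907%.
Market value of equity E = 205.46 × 0.27m = 55.4742m.
Total capital V = 55.4742 + 8 + 53.2 + 39.7 = 156.3742.
Equity: weight = 55.4742/156.3742 = 0.3548; cost = 11.3592%.
Preferred: weight = 8/156.3742 = 0.0512; cost = 6.5907%.
Revolver drawn: weight = 53.2/156.3742 = 0.3402; after-tax cost = 2.8% × (1 − 15%) = 2.3800%.
Private placement notes: weight = 39.7/156.3742 = 0.2539; after-tax cost = 5.5% × (1 − 15%) = 4.6750%.
WACC = 0.3548 × 11.3592% + 0.0512 × 6.5907% + 0.3402 × 2.3800% + 0.2539 × 4.6750% = 6.3635%.

6.36%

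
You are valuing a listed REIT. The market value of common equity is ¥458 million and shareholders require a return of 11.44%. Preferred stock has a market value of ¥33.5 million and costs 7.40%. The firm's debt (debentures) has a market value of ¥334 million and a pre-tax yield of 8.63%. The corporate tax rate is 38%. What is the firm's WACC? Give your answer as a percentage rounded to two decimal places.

Total capital V = 458 + 33.5 + 334 = 825.5.
Equity: weight = 458/825.5 = 0.5548; cost = 11.44%.
Preferred: weight = 33.5/825.5 = 0.0406; cost = 7.4%.
Debentures: weight = 334/825.5 = 0.4046; after-tax cost = 8.63% × (1 − 38%) = 5.3506%.
WACC = 0.5548 × 11.4400% + 0.0406 × 7.4000% + 0.4046 × 5.3506% = 8.8123%.

8.81%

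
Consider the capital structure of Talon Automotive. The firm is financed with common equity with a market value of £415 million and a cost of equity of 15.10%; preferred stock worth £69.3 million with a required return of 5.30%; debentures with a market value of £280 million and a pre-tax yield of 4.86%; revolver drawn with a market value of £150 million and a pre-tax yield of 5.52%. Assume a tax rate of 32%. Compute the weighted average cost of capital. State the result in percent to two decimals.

8.88%

Total capital V = 415 + 69.3 + 280 + 150 = 914.3.
Equity: weight = 415/914.3 = 0.4539; cost = 15.1%.
Preferred: weight = 69.3/914.3 = 0.0758; cost = 5.3%.
Debentures: weight = 280/914.3 = 0.3062; after-tax cost = 4.86% × (1 − 32%) = 3.3048%.
Revolver drawn: weight = 150/914.3 = 0.1641; after-tax cost = 5.52% × (1 − 32%) = 3.7536%.
WACC = 0.4539 × 15.1000% + 0.0758 × 5.3000% + 0.3062 × 3.3048% + 0.1641 × 3.7536% = 8.8835%.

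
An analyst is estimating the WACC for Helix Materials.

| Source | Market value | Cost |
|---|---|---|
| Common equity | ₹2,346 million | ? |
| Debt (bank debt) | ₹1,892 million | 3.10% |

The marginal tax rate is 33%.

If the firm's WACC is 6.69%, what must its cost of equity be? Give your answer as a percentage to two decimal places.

10.41%

Total capital V = 2346 + 1892 = 4238.
Equity weight = 2346/4238 = 0.5536.
Bank debt weight = 1892/4238 = 0.4464.
Debt contribution = 0.4464 × 3.1% × (1 − 33%) = 0.9272%.
Required equity contribution = 6.69% − 0.9272% = 5.7628%.
Re = 5.7628% / 0.5536 = 10.4103%.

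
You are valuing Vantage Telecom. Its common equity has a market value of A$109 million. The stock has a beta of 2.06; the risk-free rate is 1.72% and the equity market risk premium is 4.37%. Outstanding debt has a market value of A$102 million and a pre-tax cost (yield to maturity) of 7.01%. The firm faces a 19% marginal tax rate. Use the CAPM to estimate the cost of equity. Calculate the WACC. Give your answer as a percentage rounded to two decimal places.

8.28%

Cost of equity via CAPM: Re = 1.72% + 2.06 × 4.37% = 10.7222%.
Total capital V = 109 + 102 = 211.
Equity: weight = 109/211 = 0.5166; cost = 10.7222%.
Debt: weight = 102/211 = 0.4834; after-tax cost = 7.01% × (1 − 19%) = 5.6781%.
WACC = 0.5166 × 10.7222% + 0.4834 × 5.6781% = 8.2838%.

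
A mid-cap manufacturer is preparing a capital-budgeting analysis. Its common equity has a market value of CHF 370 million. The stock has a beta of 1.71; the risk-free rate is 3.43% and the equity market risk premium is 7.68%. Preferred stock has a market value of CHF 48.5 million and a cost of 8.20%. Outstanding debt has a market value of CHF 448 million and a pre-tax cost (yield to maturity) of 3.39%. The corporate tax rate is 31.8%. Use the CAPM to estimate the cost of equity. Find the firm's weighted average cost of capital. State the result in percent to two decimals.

Cost of equity via CAPM: Re = 3.43% + 1.71 × 7.68% = 16.5628%.
Total capital V = 370 + 48.5 + 448 = 866.5.
Equity: weight = 370/866.5 = 0.4270; cost = 16.5628%.
Preferred: weight = 48.5/866.5 = 0.0560; cost = 8.2%.
Debt: weight = 448/866.5 = 0.5170; after-tax cost = 3.39% × (1 − 31.8%) = 2.3120%.
WACC = 0.4270 × 16.5628% + 0.0560 × 8.2000% + 0.5170 × 2.3120% = 8.7267%.

8.73%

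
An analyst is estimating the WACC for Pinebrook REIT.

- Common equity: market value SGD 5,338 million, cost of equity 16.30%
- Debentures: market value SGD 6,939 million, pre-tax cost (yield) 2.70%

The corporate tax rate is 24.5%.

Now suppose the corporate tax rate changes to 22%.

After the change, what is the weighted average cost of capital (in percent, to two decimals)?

After the change:
Total capital V = 5338 + 6939 = 12277.
Equity: weight = 5338/12277 = 0.4348; cost = 16.3%.
Debentures: weight = 6939/12277 = 0.5652; after-tax cost = 2.7% × (1 − 22%) = 2.1060%.
WACC = 0.4348 × 16.3000% + 0.5652 × 2.1060% = 8.2775%.

8.28%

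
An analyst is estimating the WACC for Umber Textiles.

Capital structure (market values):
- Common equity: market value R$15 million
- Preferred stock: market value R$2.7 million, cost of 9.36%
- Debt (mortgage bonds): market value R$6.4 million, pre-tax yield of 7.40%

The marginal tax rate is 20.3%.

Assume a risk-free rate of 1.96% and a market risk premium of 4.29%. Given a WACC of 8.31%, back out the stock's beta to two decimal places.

1.68

Total capital V = 15 + 2.7 + 6.4 = 24.1.
Equity weight = 15/24.1 = 0.6224.
Preferred weight = 2.7/24.1 = 0.1120.
Mortgage bonds weight = 6.4/24.1 = 0.2656.
Debt contribution = 0.2656 × 7.4% × (1 − 20.3%) = 1.5662%.
Preferred contribution = 0.1120 × 9.36% = 1.0486%.
Required equity contribution = 8.31% − 2.6149% = 5.6951%  ⇒  Re = 9.1502%.
CAPM: 9.1502% = 1.96% + β × 4.29%  ⇒  β = 1.6760.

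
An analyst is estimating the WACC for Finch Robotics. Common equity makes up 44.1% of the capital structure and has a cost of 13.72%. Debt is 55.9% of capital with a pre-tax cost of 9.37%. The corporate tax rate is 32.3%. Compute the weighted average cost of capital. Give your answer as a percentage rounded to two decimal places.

9.60%

After-tax cost of debt = 9.37% × (1 − 32.3%) = 6.3435%.
WACC = 0.441 × 13.7200% + 0.559 × 6.3435% = 9.5965%.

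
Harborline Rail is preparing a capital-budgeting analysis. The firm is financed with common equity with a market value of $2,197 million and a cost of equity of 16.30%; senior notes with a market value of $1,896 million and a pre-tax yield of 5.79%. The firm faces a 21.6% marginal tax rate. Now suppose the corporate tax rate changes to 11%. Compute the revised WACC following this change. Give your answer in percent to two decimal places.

11.14%

After the change:
Total capital V = 2197 + 1896 = 4093.
Equity: weight = 2197/4093 = 0.5368; cost = 16.3%.
Senior notes: weight = 1896/4093 = 0.4632; after-tax cost = 5.79% × (1 − 11%) = 5.1531%.
WACC = 0.5368 × 16.3000% + 0.4632 × 5.1531% = 11.1364%.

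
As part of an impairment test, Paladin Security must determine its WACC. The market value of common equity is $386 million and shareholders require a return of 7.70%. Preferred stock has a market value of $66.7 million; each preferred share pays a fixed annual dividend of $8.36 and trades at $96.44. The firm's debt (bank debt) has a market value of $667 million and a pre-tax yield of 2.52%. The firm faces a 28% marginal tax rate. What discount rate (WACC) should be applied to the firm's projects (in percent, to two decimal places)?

Cost of preferred: Rp = 8.36 / 96.44 = 8.6686%.
Total capital V = 386 + 66.7 + 667 = 1119.7.
Equity: weight = 386/1119.7 = 0.3447; cost = 7.7%.
Preferred: weight = 66.7/1119.7 = 0.0596; cost = 8.6686%.
Bank debt: weight = 667/1119.7 = 0.5957; after-tax cost = 2.52% × (1 − 28%) = 1.8144%.
WACC = 0.3447 × 7.7000% + 0.0596 × 8.6686% + 0.5957 × 1.8144% = 4.2517%.

4.25%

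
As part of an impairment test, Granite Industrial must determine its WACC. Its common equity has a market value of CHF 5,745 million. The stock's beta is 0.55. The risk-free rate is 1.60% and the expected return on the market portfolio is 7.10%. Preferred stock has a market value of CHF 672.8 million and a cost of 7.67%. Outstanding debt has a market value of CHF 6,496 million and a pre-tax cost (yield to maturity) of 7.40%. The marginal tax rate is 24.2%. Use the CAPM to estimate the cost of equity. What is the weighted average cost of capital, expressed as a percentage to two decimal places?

Market risk premium = 7.1% − 1.6% = 5.5%.
Cost of equity via CAPM: Re = 1.6% + 0.55 × 5.5% = 4.6250%.
Total capital V = 5745 + 672.8 + 6496 = 12913.8.
Equity: weight = 5745/12913.8 = 0.4449; cost = 4.625%.
Preferred: weight = 672.8/12913.8 = 0.0521; cost = 7.67%.
Debt: weight = 6496/12913.8 = 0.5030; after-tax cost = 7.4% × (1 − 24.2%) = 5.6092%.
WACC = 0.4449 × 4.6250% + 0.0521 × 7.6700% + 0.5030 × 5.6092% = 5.2787%.

5.28%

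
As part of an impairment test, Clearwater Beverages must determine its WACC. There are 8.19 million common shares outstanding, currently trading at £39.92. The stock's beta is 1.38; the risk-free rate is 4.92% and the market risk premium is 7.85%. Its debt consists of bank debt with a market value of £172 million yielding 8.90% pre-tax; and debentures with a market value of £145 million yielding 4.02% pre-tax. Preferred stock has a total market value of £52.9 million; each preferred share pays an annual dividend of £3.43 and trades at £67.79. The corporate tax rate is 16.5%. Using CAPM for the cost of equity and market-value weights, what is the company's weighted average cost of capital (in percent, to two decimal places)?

10.31%

Cost of equity via CAPM: Re = 4.92% + 1.38 × 7.85% = 15.7530%.
Cost of preferred: Rp = 3.43 / 67.79 = 5.0597%.
Market value of equity E = 39.92 × 8.19m = 326.9448m.
Total capital V = 326.9448 + 52.9 + 172 + 145 = 696.8448.
Equity: weight = 326.9448/696.8448 = 0.4692; cost = 15.753%.
Preferred: weight = 52.9/696.8448 = 0.0759; cost = 5.0597%.
Bank debt: weight = 172/696.8448 = 0.2468; after-tax cost = 8.9% × (1 − 16.5%) = 7.4315%.
Debentures: weight = 145/696.8448 = 0.2081; after-tax cost = 4.02% × (1 − 16.5%) = 3.3567%.
WACC = 0.4692 × 15.7530% + 0.0759 × 5.0597% + 0.2468 × 7.4315% + 0.2081 × 3.3567% = 10.3078%.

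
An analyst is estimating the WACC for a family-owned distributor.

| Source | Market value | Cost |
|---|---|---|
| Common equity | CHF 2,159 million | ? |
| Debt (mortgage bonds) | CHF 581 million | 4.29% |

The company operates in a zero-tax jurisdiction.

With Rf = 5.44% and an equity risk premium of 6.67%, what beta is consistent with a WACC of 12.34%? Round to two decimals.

1.36

Total capital V = 2159 + 581 = 2740.
Equity weight = 2159/2740 = 0.7880.
Mortgage bonds weight = 581/2740 = 0.2120.
Debt contribution = 0.2120 × 4.29% × (1 − 0%) = 0.9097%.
Required equity contribution = 12.34% − 0.9097% = 11.4303%  ⇒  Re = 14.5063%.
CAPM: 14.5063% = 5.44% + β × 6.67%  ⇒  β = 1.3593.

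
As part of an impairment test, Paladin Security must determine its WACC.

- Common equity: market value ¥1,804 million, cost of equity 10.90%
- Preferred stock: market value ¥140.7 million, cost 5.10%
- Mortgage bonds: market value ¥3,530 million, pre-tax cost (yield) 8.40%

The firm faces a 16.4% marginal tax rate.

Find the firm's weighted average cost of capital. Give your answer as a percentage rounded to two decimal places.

8.25%

Total capital V = 1804 + 140.7 + 3530 = 5474.7.
Equity: weight = 1804/5474.7 = 0.3295; cost = 10.9%.
Preferred: weight = 140.7/5474.7 = 0.0257; cost = 5.1%.
Mortgage bonds: weight = 3530/5474.7 = 0.6448; after-tax cost = 8.4% × (1 − 16.4%) = 7.0224%.
WACC = 0.3295 × 10.9000% + 0.0257 × 5.1000% + 0.6448 × 7.0224% = 8.2507%.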